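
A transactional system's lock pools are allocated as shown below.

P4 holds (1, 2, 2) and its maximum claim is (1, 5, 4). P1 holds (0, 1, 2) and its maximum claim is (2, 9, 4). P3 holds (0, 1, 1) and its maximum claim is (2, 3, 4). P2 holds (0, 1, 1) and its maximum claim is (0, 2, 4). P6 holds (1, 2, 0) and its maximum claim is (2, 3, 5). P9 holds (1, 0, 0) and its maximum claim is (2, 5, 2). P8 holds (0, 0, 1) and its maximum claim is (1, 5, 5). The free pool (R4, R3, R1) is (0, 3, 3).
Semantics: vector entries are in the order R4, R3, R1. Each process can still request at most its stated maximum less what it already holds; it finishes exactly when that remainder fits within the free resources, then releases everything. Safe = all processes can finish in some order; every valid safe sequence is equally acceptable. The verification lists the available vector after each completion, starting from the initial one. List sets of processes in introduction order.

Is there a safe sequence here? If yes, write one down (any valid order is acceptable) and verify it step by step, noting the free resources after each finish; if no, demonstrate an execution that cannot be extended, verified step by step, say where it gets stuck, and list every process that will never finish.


SAFE — a valid safe sequence is P2, P4, P6, P9, P1, P3, P8.
Key observation: P2 marks the first exact bind of the order: its need (0, 1, 3) fits the free (0, 3, 3) with zero slack on a requested resource.
Check, step by step:
  pool = (0, 3, 3)
  P2: need (0, 1, 3) fits (0, 3, 3); releases (0, 1, 1), pool now (0, 4, 4)
  P4: need (0, 3, 2) fits (0, 4, 4); releases (1, 2, 2), pool now (1, 6, 6)
  P6: need (1, 1, 5) fits (1, 6, 6); releases (1, 2, 0), pool now (2, 8, 6)
  P9: need (1, 5, 2) fits (2, 8, 6); releases (1, 0, 0), pool now (3, 8, 6)
  P1: need (2, 8, 2) fits (3, 8, 6); releases (0, 1, 2), pool now (3, 9, 8)
  P3: need (2, 2, 3) fits (3, 9, 8); releases (0, 1, 1), pool now (3, 10, 9)
  P8: need (1, 5, 4) fits (3, 10, 9); releases (0, 0, 1), pool now (3, 10, 10)


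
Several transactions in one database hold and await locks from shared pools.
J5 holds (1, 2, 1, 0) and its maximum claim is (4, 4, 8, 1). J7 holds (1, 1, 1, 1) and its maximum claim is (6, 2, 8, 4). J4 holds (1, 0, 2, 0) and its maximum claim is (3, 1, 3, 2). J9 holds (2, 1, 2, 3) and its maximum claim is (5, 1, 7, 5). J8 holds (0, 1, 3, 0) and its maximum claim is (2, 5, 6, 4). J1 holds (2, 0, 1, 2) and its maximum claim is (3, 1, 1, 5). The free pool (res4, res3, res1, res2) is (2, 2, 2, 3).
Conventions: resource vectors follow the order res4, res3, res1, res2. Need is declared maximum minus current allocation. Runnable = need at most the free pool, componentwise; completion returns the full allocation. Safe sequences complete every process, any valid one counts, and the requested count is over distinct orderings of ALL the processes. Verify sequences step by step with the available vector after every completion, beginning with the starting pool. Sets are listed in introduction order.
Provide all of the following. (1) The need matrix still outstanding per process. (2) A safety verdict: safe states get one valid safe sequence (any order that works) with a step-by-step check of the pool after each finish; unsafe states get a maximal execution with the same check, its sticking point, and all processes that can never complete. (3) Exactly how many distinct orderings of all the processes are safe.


(1) Need matrix, components ordered res4, res3, res1, res2:
  J5: (3, 2, 7, 1)
  J7: (5, 1, 7, 3)
  J4: (2, 1, 1, 2)
  J9: (3, 0, 5, 2)
  J8: (2, 4, 3, 4)
  J1: (1, 1, 0, 3)
(2) SAFE, for example via the order J4, J1, J9, J5, J7, J8.
Key observation: J4 is the earliest step where a requested resource binds exactly: need (2, 1, 1, 2), pool (2, 2, 2, 3) at its turn.
Walking it through:
  pool = (2, 2, 2, 3)
  J4: need (2, 1, 1, 2) fits (2, 2, 2, 3); releases (1, 0, 2, 0), pool now (3, 2, 4, 3)
  J1: need (1, 1, 0, 3) fits (3, 2, 4, 3); releases (2, 0, 1, 2), pool now (5, 2, 5, 5)
  J9: need (3, 0, 5, 2) fits (5, 2, 5, 5); releases (2, 1, 2, 3), pool now (7, 3, 7, 8)
  J5: need (3, 2, 7, 1) fits (7, 3, 7, 8); releases (1, 2, 1, 0), pool now (8, 5, 8, 8)
  J7: need (5, 1, 7, 3) fits (8, 5, 8, 8); releases (1, 1, 1, 1), pool now (9, 6, 9, 9)
  J8: need (2, 4, 3, 4) fits (9, 6, 9, 9); releases (0, 1, 3, 0), pool now (9, 7, 12, 9)
(3) The exact count: 8 of the possible complete orderings are safe sequences.


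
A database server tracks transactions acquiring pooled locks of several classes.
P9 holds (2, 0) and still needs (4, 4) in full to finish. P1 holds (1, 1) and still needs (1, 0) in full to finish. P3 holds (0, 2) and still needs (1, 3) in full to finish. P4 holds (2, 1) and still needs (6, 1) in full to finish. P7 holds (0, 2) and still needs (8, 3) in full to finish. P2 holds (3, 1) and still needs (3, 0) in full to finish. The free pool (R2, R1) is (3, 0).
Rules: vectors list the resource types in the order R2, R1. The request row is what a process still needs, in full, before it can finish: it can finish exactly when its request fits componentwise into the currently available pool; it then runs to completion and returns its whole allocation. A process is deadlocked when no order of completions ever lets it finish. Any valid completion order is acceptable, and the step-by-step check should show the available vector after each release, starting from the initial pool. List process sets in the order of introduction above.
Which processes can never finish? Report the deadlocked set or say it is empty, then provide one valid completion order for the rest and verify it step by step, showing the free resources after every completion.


Nothing here is deadlocked.
Key observation: P1 fits the free pool immediately, and its release cascades until everyone finishes.
One completion order for the rest: P1, P2, P4, P7, P3, P9. Check, step by step:
  pool = (3, 0)
  run P1 (needs (1, 0), free (3, 0)); after release of (1, 1) the pool is (4, 1)
  run P2 (needs (3, 0), free (4, 1)); after release of (3, 1) the pool is (7, 2)
  run P4 (needs (6, 1), free (7, 2)); after release of (2, 1) the pool is (9, 3)
  run P7 (needs (8, 3), free (9, 3)); after release of (0, 2) the pool is (9, 5)
  run P3 (needs (1, 3), free (9, 5)); after release of (0, 2) the pool is (9, 7)
  run P9 (needs (4, 4), free (9, 7)); after release of (2, 0) the pool is (11, 7)


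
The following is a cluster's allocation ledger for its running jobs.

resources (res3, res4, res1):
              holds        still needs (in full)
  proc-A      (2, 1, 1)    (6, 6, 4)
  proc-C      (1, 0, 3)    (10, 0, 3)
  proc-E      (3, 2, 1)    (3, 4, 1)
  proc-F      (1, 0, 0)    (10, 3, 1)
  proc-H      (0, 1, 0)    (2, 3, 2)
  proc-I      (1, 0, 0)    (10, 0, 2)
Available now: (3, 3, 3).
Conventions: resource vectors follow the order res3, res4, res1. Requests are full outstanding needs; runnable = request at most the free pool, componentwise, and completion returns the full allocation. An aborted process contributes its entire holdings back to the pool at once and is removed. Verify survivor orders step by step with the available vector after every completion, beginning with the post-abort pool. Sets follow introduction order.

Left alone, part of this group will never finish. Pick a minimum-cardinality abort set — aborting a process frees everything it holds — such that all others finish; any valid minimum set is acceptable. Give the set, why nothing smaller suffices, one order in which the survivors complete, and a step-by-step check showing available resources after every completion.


The answer: abort proc-F and proc-I.
Key observation: the returned (2, 0, 0) from proc-F and proc-I is what brings proc-C — unrunnable before, under any order — into play at step 4.
No one abort is enough; case by case: proc-A alone leaves proc-C blocked (short on res3); proc-C alone leaves proc-F blocked (short on res3); proc-E alone leaves proc-C blocked (short on res3); proc-F alone leaves proc-C blocked (short on res3); proc-H alone leaves proc-C blocked (short on res3); proc-I alone leaves proc-C blocked (short on res3).
The survivors complete as proc-H, proc-E, proc-A, proc-C. Verifying each step (starting from the post-abort pool):
  pool = (5, 3, 3)
  run proc-H (needs (2, 3, 2), free (5, 3, 3)); after release of (0, 1, 0) the pool is (5, 4, 3)
  run proc-E (needs (3, 4, 1), free (5, 4, 3)); after release of (3, 2, 1) the pool is (8, 6, 4)
  run proc-A (needs (6, 6, 4), free (8, 6, 4)); after release of (2, 1, 1) the pool is (10, 7, 5)
  run proc-C (needs (10, 0, 3), free (10, 7, 5)); after release of (1, 0, 3) the pool is (11, 7, 8)


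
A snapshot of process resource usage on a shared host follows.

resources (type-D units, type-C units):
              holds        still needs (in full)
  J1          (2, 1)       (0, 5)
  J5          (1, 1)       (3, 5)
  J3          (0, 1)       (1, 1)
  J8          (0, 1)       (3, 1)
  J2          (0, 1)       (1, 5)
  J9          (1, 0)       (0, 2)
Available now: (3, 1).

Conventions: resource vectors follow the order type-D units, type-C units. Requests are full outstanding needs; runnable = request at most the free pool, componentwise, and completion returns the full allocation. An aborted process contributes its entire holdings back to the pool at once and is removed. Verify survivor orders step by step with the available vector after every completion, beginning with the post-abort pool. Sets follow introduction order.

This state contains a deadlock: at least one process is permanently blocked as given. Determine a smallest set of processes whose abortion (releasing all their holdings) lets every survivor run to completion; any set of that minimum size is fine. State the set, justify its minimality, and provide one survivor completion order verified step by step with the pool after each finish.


The answer: abort J1 and J5.
Key observation: J2 could never have finished before the abort; with (3, 2) returned by J1 and J5, it fits at step 4.
Why nothing smaller works — every single abort fails: J1 alone leaves J5 blocked (short on type-C units); J5 alone leaves J1 blocked (short on type-C units); J3 alone leaves J1 blocked (short on type-C units); J8 alone leaves J1 blocked (short on type-C units); J2 alone leaves J1 blocked (short on type-C units); J9 alone leaves J1 blocked (short on type-C units).
Survivors finish in the order: J8, J9, J3, J2. Step-by-step check (pool after the aborts first):
  pool = (6, 3)
  J8 needs (3, 1) <= (6, 3) -> finishes; pool += (0, 1) = (6, 4)
  J9 needs (0, 2) <= (6, 4) -> finishes; pool += (1, 0) = (7, 4)
  J3 needs (1, 1) <= (7, 4) -> finishes; pool += (0, 1) = (7, 5)
  J2 needs (1, 5) <= (7, 5) -> finishes; pool += (0, 1) = (7, 6)


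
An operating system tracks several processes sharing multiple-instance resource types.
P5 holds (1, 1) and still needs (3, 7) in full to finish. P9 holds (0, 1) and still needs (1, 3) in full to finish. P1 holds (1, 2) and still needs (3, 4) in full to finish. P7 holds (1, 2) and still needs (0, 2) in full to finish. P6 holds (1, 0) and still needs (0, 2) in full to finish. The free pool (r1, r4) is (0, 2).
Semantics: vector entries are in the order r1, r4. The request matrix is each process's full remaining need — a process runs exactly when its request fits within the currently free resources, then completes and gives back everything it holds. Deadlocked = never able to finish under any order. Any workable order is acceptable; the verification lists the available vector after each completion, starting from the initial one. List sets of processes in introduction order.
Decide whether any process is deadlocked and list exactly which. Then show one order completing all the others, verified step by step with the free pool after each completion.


Deadlocked: P5 and P1.
Key observation: once P6, P7, P9 finish, the pool peaks at (2, 5) — and every remaining process still needs more r1 than that.
A valid finishing order for the others: P6, P7, P9. Step-by-step check:
  pool = (0, 2)
  run P6 (needs (0, 2), free (0, 2)); after release of (1, 0) the pool is (1, 2)
  run P7 (needs (0, 2), free (1, 2)); after release of (1, 2) the pool is (2, 4)
  run P9 (needs (1, 3), free (2, 4)); after release of (0, 1) the pool is (2, 5)
The blocked processes can never fit:
  blocked: P5 wants (3, 7), pool (2, 5) — not enough r1 and r4
  blocked: P1 wants (3, 4), pool (2, 5) — not enough r1


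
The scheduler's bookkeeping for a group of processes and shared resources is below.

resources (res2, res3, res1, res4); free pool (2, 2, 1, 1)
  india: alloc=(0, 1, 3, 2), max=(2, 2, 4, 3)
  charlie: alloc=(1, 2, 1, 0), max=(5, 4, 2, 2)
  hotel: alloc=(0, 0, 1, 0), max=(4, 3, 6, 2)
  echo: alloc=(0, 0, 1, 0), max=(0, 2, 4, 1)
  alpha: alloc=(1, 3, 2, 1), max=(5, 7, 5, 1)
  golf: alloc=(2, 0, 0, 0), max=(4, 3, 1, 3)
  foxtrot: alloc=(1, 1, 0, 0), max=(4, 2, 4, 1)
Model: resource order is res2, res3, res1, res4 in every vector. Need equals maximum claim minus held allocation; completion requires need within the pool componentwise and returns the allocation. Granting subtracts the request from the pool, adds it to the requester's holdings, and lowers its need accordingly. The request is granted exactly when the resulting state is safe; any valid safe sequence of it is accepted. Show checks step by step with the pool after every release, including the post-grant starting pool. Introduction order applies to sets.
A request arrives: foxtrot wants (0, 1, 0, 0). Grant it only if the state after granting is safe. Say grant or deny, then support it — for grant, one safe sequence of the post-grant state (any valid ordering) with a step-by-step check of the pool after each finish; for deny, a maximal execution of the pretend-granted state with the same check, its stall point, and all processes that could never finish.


DENY. Granting would leave the state unsafe.
Key observation: after india, echo the pool peaks at (2, 2, 5, 3), and each blocked process is short somewhere: charlie on res2; hotel on res2, res3; alpha on res2, res3; golf on res3; foxtrot on res2.
On the post-grant state, india, echo is a maximal run — nothing extends it. Step-by-step check:
  pool = (2, 1, 1, 1)
  india needs (2, 1, 1, 1) <= (2, 1, 1, 1) -> finishes; pool += (0, 1, 3, 2) = (2, 2, 4, 3)
  echo needs (0, 2, 3, 1) <= (2, 2, 4, 3) -> finishes; pool += (0, 0, 1, 0) = (2, 2, 5, 3)
  blocked: charlie wants (4, 2, 1, 2), pool (2, 2, 5, 3) — not enough res2
  blocked: hotel wants (4, 3, 5, 2), pool (2, 2, 5, 3) — not enough res2 and res3
  blocked: alpha wants (4, 4, 3, 0), pool (2, 2, 5, 3) — not enough res2 and res3
  blocked: golf wants (2, 3, 1, 3), pool (2, 2, 5, 3) — not enough res3
  blocked: foxtrot wants (3, 0, 4, 1), pool (2, 2, 5, 3) — not enough res2
Had the request been granted, charlie, hotel, alpha, golf and foxtrot could never finish.


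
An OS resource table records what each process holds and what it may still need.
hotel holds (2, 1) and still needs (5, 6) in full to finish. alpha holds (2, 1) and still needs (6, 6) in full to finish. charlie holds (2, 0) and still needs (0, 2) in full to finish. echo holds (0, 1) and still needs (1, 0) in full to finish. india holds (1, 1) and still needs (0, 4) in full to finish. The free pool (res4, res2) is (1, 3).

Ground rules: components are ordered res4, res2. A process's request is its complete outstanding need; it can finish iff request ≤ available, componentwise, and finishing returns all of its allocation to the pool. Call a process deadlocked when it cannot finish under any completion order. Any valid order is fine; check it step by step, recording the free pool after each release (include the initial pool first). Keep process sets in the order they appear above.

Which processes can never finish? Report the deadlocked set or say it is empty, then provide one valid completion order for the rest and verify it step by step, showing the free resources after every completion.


Deadlocked set: hotel and alpha.
Key observation: the wall is res4: completing echo, charlie, india brings the pool only to (4, 5), and all the rest need more.
One completion order for the rest: echo, charlie, india. Step-by-step check:
  pool = (1, 3)
  run echo (needs (1, 0), free (1, 3)); after release of (0, 1) the pool is (1, 4)
  run charlie (needs (0, 2), free (1, 4)); after release of (2, 0) the pool is (3, 4)
  run india (needs (0, 4), free (3, 4)); after release of (1, 1) the pool is (4, 5)
The blocked processes can never fit:
  hotel still needs (5, 6) but only (4, 5) is free — short on res4 and res2
  alpha still needs (6, 6) but only (4, 5) is free — short on res4 and res2


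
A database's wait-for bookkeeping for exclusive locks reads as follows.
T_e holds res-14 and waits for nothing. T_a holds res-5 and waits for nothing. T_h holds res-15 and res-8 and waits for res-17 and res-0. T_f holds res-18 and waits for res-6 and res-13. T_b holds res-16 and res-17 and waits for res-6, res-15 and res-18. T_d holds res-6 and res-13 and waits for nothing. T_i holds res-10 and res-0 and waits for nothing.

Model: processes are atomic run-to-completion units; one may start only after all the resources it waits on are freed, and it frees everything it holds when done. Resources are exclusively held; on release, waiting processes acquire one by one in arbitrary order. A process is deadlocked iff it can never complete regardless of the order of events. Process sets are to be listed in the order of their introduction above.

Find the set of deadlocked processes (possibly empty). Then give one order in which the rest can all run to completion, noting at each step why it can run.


Deadlocked: T_h and T_b.
Key observation: the loop T_h -> T_b -> T_h blocks itself forever; no other process is dragged down with it.
One completion order for the rest: T_d, T_i, T_a, T_e, T_f.
Step-by-step check:
  T_d waits on nothing -> runs at once and releases res-6 and res-13
  T_i waits on nothing -> runs at once and releases res-10 and res-0
  T_a waits on nothing -> runs at once and releases res-5
  T_e waits on nothing -> runs at once and releases res-14
  T_f: everything it awaited (res-6 and res-13) is free; runs, freeing res-18


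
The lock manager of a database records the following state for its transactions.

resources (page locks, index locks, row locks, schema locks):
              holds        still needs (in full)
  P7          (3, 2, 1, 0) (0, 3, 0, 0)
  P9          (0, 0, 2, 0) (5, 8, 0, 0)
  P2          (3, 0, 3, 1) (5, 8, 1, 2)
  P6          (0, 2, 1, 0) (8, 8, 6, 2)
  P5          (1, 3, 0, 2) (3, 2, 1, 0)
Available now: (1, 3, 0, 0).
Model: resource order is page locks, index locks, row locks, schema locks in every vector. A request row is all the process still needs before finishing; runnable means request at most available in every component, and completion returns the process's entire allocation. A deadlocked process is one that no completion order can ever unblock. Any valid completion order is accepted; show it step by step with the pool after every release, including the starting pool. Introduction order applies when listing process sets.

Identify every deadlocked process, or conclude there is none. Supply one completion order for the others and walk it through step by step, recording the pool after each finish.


No process is deadlocked.
Key observation: P7 leads a chain of completions in which each release enables another process.
One completion order for the rest: P7, P5, P2, P9, P6. Step-by-step check:
  pool = (1, 3, 0, 0)
  P7: need (0, 3, 0, 0) fits (1, 3, 0, 0); releases (3, 2, 1, 0), pool now (4, 5, 1, 0)
  P5: need (3, 2, 1, 0) fits (4, 5, 1, 0); releases (1, 3, 0, 2), pool now (5, 8, 1, 2)
  P2: need (5, 8, 1, 2) fits (5, 8, 1, 2); releases (3, 0, 3, 1), pool now (8, 8, 4, 3)
  P9: need (5, 8, 0, 0) fits (8, 8, 4, 3); releases (0, 0, 2, 0), pool now (8, 8, 6, 3)
  P6: need (8, 8, 6, 2) fits (8, 8, 6, 3); releases (0, 2, 1, 0), pool now (8, 10, 7, 3)


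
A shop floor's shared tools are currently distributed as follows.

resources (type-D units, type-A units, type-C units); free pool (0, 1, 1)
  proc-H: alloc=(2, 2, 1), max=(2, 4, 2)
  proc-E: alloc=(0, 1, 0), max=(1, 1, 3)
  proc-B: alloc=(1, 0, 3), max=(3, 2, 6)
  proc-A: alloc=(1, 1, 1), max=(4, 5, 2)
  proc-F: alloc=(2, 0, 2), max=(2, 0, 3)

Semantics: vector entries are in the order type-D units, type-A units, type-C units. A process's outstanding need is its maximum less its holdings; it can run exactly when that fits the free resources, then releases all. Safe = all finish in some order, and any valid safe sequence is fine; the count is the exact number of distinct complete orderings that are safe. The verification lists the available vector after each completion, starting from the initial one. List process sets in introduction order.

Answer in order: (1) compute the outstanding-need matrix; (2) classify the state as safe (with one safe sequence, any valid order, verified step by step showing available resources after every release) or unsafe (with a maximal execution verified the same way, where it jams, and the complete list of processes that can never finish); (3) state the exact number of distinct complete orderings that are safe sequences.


(1) Need matrix, components ordered type-D units, type-A units, type-C units:
  proc-H: (0, 2, 1)
  proc-E: (1, 0, 3)
  proc-B: (2, 2, 3)
  proc-A: (3, 4, 1)
  proc-F: (0, 0, 1)
(2) SAFE. One safe sequence: proc-F, proc-E, proc-B, proc-H, proc-A.
Key observation: reading the order forward, proc-F is the first process whose need (0, 0, 1) meets the free pool (0, 1, 1) exactly on a resource it requests.
Verifying each step:
  pool = (0, 1, 1)
  proc-F: need (0, 0, 1) fits (0, 1, 1); releases (2, 0, 2), pool now (2, 1, 3)
  proc-E: need (1, 0, 3) fits (2, 1, 3); releases (0, 1, 0), pool now (2, 2, 3)
  proc-B: need (2, 2, 3) fits (2, 2, 3); releases (1, 0, 3), pool now (3, 2, 6)
  proc-H: need (0, 2, 1) fits (3, 2, 6); releases (2, 2, 1), pool now (5, 4, 7)
  proc-A: need (3, 4, 1) fits (5, 4, 7); releases (1, 1, 1), pool now (6, 5, 8)
(3) Precisely 3 of the possible complete orderings are safe sequences.


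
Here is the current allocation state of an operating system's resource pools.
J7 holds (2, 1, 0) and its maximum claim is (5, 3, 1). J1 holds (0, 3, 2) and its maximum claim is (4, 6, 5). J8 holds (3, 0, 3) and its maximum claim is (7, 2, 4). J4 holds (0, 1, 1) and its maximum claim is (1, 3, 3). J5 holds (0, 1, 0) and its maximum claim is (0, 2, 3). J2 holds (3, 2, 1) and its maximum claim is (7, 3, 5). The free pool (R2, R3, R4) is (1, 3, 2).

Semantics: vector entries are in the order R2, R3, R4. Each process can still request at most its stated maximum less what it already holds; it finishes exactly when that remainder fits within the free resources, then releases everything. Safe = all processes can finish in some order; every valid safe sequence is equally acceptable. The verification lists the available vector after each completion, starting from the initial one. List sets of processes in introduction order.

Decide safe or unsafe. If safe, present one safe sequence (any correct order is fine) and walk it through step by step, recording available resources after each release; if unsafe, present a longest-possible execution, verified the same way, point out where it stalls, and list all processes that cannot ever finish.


The state is UNSAFE.
Key observation: R2 is the bottleneck — with J4, J5 done the pool holds (1, 5, 3), short of every remaining need.
Going as far as possible: J4, J5; after that, nothing fits. Step-by-step check:
  pool = (1, 3, 2)
  run J4 (needs (1, 2, 2), free (1, 3, 2)); after release of (0, 1, 1) the pool is (1, 4, 3)
  run J5 (needs (0, 1, 3), free (1, 4, 3)); after release of (0, 1, 0) the pool is (1, 5, 3)
  blocked: J7 wants (3, 2, 1), pool (1, 5, 3) — not enough R2
  blocked: J1 wants (4, 3, 3), pool (1, 5, 3) — not enough R2
  blocked: J8 wants (4, 2, 1), pool (1, 5, 3) — not enough R2
  blocked: J2 wants (4, 1, 4), pool (1, 5, 3) — not enough R2 and R4
Permanently blocked: J7, J1, J8 and J2.


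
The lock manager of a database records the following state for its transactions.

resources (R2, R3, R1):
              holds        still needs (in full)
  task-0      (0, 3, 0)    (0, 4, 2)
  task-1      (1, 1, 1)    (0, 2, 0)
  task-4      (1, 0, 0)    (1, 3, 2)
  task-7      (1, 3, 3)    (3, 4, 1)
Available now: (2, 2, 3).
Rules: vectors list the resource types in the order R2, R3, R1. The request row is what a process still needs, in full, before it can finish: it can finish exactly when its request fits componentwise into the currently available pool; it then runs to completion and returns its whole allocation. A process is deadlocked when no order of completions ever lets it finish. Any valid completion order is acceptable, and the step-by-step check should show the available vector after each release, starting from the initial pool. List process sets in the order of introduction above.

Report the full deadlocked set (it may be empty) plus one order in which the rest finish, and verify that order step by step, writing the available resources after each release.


Deadlocked: task-0 and task-7.
Key observation: R3 is the bottleneck — with task-1, task-4 done the pool holds (4, 3, 4), short of every remaining need.
A valid finishing order for the others: task-1, task-4. Verifying each step:
  pool = (2, 2, 3)
  task-1: need (0, 2, 0) fits (2, 2, 3); releases (1, 1, 1), pool now (3, 3, 4)
  task-4: need (1, 3, 2) fits (3, 3, 4); releases (1, 0, 0), pool now (4, 3, 4)
The stuck group stays short no matter what:
  blocked: task-0 wants (0, 4, 2), pool (4, 3, 4) — not enough R3
  blocked: task-7 wants (3, 4, 1), pool (4, 3, 4) — not enough R3


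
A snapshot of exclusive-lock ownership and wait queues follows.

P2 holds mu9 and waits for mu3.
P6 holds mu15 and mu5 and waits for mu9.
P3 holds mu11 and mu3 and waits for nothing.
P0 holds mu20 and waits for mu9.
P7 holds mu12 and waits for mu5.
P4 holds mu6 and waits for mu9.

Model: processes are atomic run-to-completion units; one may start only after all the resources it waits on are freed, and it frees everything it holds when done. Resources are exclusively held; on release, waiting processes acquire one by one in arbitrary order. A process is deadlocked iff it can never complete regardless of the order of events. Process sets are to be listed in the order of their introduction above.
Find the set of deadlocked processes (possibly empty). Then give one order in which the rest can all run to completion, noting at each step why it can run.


Nothing here is deadlocked.
Key observation: the wait graph is acyclic; completion cascades from the unblocked processes through everyone else.
A valid finishing order for the others: P3, P2, P4, P6, P7, P0.
Step-by-step check:
  P3: no waits; runs immediately, freeing mu11 and mu3
  P2: everything it awaited (mu3) is free; runs, freeing mu9
  P4: everything it awaited (mu9) is free; runs, freeing mu6
  P6: everything it awaited (mu9) is free; runs, freeing mu15 and mu5
  P7: everything it awaited (mu5) is free; runs, freeing mu12
  P0: everything it awaited (mu9) is free; runs, freeing mu20


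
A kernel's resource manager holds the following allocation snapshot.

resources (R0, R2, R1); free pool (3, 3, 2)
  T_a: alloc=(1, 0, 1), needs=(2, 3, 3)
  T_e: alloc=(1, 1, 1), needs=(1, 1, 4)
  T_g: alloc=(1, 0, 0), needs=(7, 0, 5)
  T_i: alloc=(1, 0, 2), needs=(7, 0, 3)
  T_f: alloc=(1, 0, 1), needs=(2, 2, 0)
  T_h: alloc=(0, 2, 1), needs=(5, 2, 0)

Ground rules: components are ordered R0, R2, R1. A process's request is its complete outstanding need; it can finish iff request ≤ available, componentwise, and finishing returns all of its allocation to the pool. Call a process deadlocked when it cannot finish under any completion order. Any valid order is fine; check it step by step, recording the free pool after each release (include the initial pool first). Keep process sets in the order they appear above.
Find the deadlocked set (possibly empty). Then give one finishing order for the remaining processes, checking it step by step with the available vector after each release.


Deadlocked set: T_g and T_i.
Key observation: the pool after T_f, T_a, T_e, T_h is (6, 6, 6); every surviving request exceeds it in R0, so progress ends there.
The rest can finish in the order T_f, T_a, T_e, T_h. Verifying each step:
  pool = (3, 3, 2)
  run T_f (needs (2, 2, 0), free (3, 3, 2)); after release of (1, 0, 1) the pool is (4, 3, 3)
  run T_a (needs (2, 3, 3), free (4, 3, 3)); after release of (1, 0, 1) the pool is (5, 3, 4)
  run T_e (needs (1, 1, 4), free (5, 3, 4)); after release of (1, 1, 1) the pool is (6, 4, 5)
  run T_h (needs (5, 2, 0), free (6, 4, 5)); after release of (0, 2, 1) the pool is (6, 6, 6)
The blocked processes can never fit:
  T_g still needs (7, 0, 5) but only (6, 6, 6) is free — short on R0
  T_i still needs (7, 0, 3) but only (6, 6, 6) is free — short on R0


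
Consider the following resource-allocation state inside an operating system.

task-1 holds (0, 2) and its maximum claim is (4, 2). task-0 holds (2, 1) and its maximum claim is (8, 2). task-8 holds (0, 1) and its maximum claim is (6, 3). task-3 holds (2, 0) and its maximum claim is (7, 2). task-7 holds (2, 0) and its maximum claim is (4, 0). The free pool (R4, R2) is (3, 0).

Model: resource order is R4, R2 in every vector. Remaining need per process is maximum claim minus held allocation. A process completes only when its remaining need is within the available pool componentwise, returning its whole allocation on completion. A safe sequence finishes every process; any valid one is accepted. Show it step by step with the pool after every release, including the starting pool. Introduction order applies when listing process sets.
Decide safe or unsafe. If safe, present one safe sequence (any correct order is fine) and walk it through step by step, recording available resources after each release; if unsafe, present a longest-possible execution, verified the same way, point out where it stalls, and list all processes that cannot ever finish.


SAFE. One safe sequence: task-7, task-1, task-3, task-0, task-8.
Key observation: the first exact fit in this order is task-3 — it needs (5, 2) with (5, 2) free, meeting a requested resource to the last unit.
Check, step by step:
  pool = (3, 0)
  task-7: need (2, 0) fits (3, 0); releases (2, 0), pool now (5, 0)
  task-1: need (4, 0) fits (5, 0); releases (0, 2), pool now (5, 2)
  task-3: need (5, 2) fits (5, 2); releases (2, 0), pool now (7, 2)
  task-0: need (6, 1) fits (7, 2); releases (2, 1), pool now (9, 3)
  task-8: need (6, 2) fits (9, 3); releases (0, 1), pool now (9, 4)


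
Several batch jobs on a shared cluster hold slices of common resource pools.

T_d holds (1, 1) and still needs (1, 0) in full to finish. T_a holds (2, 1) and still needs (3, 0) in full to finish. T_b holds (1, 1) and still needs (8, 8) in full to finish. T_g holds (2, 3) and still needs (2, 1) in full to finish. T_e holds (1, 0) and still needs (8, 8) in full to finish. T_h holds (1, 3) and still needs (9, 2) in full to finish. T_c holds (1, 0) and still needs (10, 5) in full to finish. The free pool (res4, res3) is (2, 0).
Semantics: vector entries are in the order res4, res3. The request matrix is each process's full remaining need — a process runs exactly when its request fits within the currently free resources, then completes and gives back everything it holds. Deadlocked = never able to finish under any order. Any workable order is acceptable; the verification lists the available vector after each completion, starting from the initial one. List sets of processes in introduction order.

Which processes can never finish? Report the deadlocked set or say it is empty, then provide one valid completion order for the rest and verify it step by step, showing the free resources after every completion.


Deadlocked set: T_b, T_e, T_h and T_c.
Key observation: res4 is the bottleneck — with T_d, T_g, T_a done the pool holds (7, 5), short of every remaining need.
One completion order for the rest: T_d, T_g, T_a. Step-by-step check:
  pool = (2, 0)
  T_d needs (1, 0) <= (2, 0) -> finishes; pool += (1, 1) = (3, 1)
  T_g needs (2, 1) <= (3, 1) -> finishes; pool += (2, 3) = (5, 4)
  T_a needs (3, 0) <= (5, 4) -> finishes; pool += (2, 1) = (7, 5)
None of the blocked processes ever fits:
  T_b still needs (8, 8) but only (7, 5) is free — short on res4 and res3
  T_e still needs (8, 8) but only (7, 5) is free — short on res4 and res3
  T_h still needs (9, 2) but only (7, 5) is free — short on res4
  T_c still needs (10, 5) but only (7, 5) is free — short on res4


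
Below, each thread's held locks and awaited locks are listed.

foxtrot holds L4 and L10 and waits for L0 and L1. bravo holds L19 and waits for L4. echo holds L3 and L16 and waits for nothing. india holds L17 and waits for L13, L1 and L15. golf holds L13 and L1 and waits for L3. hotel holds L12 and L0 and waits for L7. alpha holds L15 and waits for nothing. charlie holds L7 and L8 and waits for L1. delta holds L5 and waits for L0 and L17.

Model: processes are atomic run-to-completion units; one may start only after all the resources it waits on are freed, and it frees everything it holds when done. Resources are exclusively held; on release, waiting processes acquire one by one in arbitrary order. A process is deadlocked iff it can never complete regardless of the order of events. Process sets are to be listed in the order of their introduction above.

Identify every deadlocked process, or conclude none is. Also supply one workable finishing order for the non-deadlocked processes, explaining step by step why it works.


The deadlocked set is empty.
Key observation: every chain of waits terminates; starting from the processes that wait on nothing, all the rest unlock in turn.
The rest can finish in the order echo, golf, charlie, alpha, hotel, foxtrot, bravo, india, delta.
Walking it through:
  echo waits on nothing -> runs at once and releases L3 and L16
  golf waits on L3 — all released -> runs and releases L13 and L1
  charlie waits on L1 — all released -> runs and releases L7 and L8
  alpha waits on nothing -> runs at once and releases L15
  hotel waits on L7 — all released -> runs and releases L12 and L0
  foxtrot waits on L0 and L1 — all released -> runs and releases L4 and L10
  bravo waits on L4 — all released -> runs and releases L19
  india waits on L13, L1 and L15 — all released -> runs and releases L17
  delta waits on L0 and L17 — all released -> runs and releases L5


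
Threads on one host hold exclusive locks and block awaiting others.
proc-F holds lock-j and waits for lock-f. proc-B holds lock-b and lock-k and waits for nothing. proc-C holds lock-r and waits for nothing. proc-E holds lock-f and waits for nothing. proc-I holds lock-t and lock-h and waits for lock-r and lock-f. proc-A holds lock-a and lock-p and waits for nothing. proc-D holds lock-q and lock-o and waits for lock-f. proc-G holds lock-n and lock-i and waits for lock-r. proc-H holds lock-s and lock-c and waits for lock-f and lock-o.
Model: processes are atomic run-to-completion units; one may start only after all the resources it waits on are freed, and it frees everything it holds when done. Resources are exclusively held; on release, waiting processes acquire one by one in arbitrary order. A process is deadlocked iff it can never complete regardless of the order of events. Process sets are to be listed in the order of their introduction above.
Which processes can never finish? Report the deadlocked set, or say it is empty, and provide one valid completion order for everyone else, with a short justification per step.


The deadlocked set is empty.
Key observation: the wait relation is loop-free; peeling off processes with no waits unwinds the whole state.
The rest can finish in the order proc-C, proc-G, proc-B, proc-E, proc-D, proc-A, proc-F, proc-H, proc-I.
Walking it through:
  run proc-C (it waits on nothing); releases lock-r
  run proc-G (all its waits — lock-r — are resolved); releases lock-n and lock-i
  run proc-B (it waits on nothing); releases lock-b and lock-k
  run proc-E (it waits on nothing); releases lock-f
  run proc-D (all its waits — lock-f — are resolved); releases lock-q and lock-o
  run proc-A (it waits on nothing); releases lock-a and lock-p
  run proc-F (all its waits — lock-f — are resolved); releases lock-j
  run proc-H (all its waits — lock-f and lock-o — are resolved); releases lock-s and lock-c
  run proc-I (all its waits — lock-r and lock-f — are resolved); releases lock-t and lock-h


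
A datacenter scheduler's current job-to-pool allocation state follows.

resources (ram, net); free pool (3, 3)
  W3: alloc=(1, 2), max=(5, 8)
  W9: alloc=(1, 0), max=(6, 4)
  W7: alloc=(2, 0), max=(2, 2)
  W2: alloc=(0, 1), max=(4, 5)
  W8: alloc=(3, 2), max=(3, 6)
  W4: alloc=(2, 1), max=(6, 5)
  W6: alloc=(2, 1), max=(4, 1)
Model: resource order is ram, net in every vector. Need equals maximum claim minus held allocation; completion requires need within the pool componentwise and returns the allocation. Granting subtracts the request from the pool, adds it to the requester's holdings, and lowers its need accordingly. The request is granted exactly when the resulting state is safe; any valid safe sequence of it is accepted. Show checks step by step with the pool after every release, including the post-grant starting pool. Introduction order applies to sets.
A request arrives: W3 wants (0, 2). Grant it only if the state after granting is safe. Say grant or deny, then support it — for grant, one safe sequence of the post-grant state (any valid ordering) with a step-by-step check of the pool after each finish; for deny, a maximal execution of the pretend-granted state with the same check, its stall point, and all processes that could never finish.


DENY — the pretend-granted state is unsafe.
Key observation: the wall is net: completing W6, W7 brings the pool only to (7, 2), and all the rest need more.
After a pretend grant, a maximal execution: W6, W7 — then nothing else fits. Verifying each step:
  pool = (3, 1)
  W6: need (2, 0) fits (3, 1); releases (2, 1), pool now (5, 2)
  W7: need (0, 2) fits (5, 2); releases (2, 0), pool now (7, 2)
  blocked: W3 wants (4, 4), pool (7, 2) — not enough net
  blocked: W9 wants (5, 4), pool (7, 2) — not enough net
  blocked: W2 wants (4, 4), pool (7, 2) — not enough net
  blocked: W8 wants (0, 4), pool (7, 2) — not enough net
  blocked: W4 wants (4, 4), pool (7, 2) — not enough net
Post-grant, the permanently blocked set is W3, W9, W2, W8 and W4.


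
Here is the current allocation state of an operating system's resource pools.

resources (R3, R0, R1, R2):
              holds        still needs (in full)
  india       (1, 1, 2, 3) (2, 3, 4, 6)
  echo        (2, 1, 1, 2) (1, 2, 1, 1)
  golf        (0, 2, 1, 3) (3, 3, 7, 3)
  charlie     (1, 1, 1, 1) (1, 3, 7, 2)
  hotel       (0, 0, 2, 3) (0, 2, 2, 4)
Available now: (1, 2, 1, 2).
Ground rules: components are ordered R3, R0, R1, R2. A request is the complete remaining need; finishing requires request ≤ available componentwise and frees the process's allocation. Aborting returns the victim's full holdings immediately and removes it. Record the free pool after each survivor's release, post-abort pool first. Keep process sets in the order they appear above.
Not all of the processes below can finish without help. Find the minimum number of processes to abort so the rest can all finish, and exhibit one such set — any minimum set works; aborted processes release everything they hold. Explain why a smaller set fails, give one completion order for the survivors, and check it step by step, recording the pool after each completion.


The answer: abort golf.
Key observation: aborting golf returns (0, 2, 1, 3), and charlie — hopeless before — runs at step 4 with the returned capacity in the pool.
Why nothing smaller works: aborting no one leaves the state deadlocked as given.
The survivors complete as echo, hotel, india, charlie. Walking it through (starting from the post-abort pool):
  pool = (1, 4, 2, 5)
  run echo (needs (1, 2, 1, 1), free (1, 4, 2, 5)); after release of (2, 1, 1, 2) the pool is (3, 5, 3, 7)
  run hotel (needs (0, 2, 2, 4), free (3, 5, 3, 7)); after release of (0, 0, 2, 3) the pool is (3, 5, 5, 10)
  run india (needs (2, 3, 4, 6), free (3, 5, 5, 10)); after release of (1, 1, 2, 3) the pool is (4, 6, 7, 13)
  run charlie (needs (1, 3, 7, 2), free (4, 6, 7, 13)); after release of (1, 1, 1, 1) the pool is (5, 7, 8, 14)
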